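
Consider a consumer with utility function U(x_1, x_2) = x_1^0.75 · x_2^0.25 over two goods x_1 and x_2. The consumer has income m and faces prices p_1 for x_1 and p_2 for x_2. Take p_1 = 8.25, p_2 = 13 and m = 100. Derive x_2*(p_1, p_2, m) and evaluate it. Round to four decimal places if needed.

x_2* = 1.9231

Tangency: MRS = 3·x_2/x_1 = p_1/p_2.
Rearranging, p_2·x_2 = (1/3)·p_1·x_1. Substituting into the budget gives p_1·x_1·(1 + (1/3)) = m.
Demand: x_1*(p_1,p_2,m) = 0.75·m/p_1 and x_2* = 0.25·m/p_2.
At p_1=8.25, p_2=13, m=100: x_2* = 0.25·100/13 = 1.9231.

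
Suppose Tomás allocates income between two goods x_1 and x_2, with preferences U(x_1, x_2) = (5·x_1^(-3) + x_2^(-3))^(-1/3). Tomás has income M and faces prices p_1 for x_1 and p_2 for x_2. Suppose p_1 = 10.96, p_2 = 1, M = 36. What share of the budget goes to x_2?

share on x_2 = 0.0999

From the CES first-order condition, 5·(x_2/x_1)^(4) = p_1/p_2.
Hence x_2/x_1 = ((1/5)·p_1/p_2)^(1/(4)), i.e. raised to the 0.25 power.
Substitute x_2 = (x_2/x_1)·x_1 into the budget: x_1* = M/(p_1 + p_2·(x_2/x_1)).
Numerically x_2/x_1 = 1.216775, so x_1* = 36/(10.96 + 1·1.216775) = 2.9564 and x_2* = 1.216775·2.9564 = 3.5973.
Expenditure on x_2: 1·3.5973 = 3.5973; share = 0.0999.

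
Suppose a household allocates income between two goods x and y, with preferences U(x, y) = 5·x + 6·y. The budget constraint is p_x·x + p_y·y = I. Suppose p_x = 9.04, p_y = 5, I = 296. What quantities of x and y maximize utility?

x* = 0, y* = 59.2

y gives more utility per dollar, so spend all income on y: y* = I/p_y, x* = 0.
Numerically: x* = 0, y* = 59.2.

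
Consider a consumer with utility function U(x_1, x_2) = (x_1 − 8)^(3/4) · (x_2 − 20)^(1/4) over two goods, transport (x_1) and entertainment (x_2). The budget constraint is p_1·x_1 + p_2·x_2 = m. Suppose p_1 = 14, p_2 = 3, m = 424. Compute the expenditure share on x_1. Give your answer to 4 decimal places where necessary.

share on x_1 = 0.7099

Let x_1' = x_1−8, x_2' = x_2−20. MRS = 3·x_2'/x_1' = p_1/p_2.
Substituting into the budget: x_1* = 8 + 0.75·(m − 8·p_1 − 20·p_2)/p_1, and x_2* = 20 + 0.25·(…)/p_2.
Discretionary income = 424 − 8·14 − 20·3 = 252; x_1* = 8 + 0.75·252/14 = 21.5; x_2* = 20 + 0.25·252/3 = 41.
Expenditure on x_1: 14·21.5 = 301; share = 0.7099.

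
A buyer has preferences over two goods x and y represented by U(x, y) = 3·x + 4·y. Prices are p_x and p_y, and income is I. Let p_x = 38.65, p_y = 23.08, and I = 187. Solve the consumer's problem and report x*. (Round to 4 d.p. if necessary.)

x* = 0

Numerically: x* = 0, y* = 8.1023.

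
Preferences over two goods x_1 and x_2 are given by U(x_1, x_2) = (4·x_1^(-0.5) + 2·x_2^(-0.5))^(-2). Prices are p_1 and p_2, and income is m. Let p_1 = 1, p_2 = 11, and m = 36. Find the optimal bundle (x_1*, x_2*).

x_1* = 14.9936, x_2* = 1.9097

MRS = MU_x_1/MU_x_2 = 2·(x_2/x_1)^(1.5). Set equal to p_1/p_2.
Solve for the ratio: x_2/x_1 = [(1/2)·p_1/p_2]^(2/3).
With the ratio pinned down, the budget gives x_1* = m/(p_1 + p_2·(x_2/x_1)) and x_2* = (x_2/x_1)·x_1*.
Numerically x_2/x_1 = 0.127365, so x_1* = 36/(1 + 11·0.127365) = 14.9936 and x_2* = 0.127365·14.9936 = 1.9097.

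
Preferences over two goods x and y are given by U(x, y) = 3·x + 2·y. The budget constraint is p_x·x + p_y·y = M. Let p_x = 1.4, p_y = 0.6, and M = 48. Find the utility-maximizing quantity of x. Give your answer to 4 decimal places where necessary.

Perfect substitutes: compare marginal utility per dollar. 3/p_x vs 2/p_y → 2.1429 vs 3.3333.
y gives more utility per dollar, so spend all income on y: y* = M/p_y, x* = 0.
Numerically: x* = 0, y* = 80.

x* = 0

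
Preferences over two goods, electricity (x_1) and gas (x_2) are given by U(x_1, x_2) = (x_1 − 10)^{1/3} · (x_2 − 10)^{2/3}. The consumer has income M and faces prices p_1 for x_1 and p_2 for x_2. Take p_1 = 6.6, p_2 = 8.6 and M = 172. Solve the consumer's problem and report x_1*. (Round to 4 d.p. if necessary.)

x_1* = 11.0101

This is Cobb-Douglas in (x_1−10, x_2−10): tangency gives 1/3·p_2·(x_2−10) = 2/3·p_1·(x_1−10).
After buying the subsistence bundle (10, 10), a share 1/3 of the remaining income goes to x_1: x_1* = 10 + 1/3·(M − 10p_1 − 10p_2)/p_1.
Discretionary income = 172 − 10·6.6 − 10·8.6 = 20; x_1* = 10 + 1/3·20/6.6 = 11.0101.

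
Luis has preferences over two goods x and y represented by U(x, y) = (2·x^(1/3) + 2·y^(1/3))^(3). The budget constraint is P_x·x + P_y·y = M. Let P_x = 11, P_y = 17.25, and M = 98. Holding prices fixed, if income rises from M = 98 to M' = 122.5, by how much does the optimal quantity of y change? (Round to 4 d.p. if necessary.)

MRS = MU_x/MU_y = (y/x)^(2/3). Set equal to P_x/P_y.
Solve for the ratio: y/x = [P_x/P_y]^(1.5).
With the ratio pinned down, the budget gives x* = M/(P_x + P_y·(y/x)) and y* = (y/x)·x*.
Numerically y/x = 0.50922, so x* = 98/(11 + 17.25·0.50922) = 4.9535 and y* = 0.50922·4.9535 = 2.5224.
At M' = 122.5: y* = 3.153. Change: 3.153 − 2.5224 = 0.6306.

Δy* = 0.6306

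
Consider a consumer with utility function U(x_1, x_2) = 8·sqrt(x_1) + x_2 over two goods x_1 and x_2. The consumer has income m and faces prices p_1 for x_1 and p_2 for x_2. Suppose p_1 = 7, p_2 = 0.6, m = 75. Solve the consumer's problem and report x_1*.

Plugging in: x_1* = (4·0.6/7)² = 0.1176.

x_1* = 0.1176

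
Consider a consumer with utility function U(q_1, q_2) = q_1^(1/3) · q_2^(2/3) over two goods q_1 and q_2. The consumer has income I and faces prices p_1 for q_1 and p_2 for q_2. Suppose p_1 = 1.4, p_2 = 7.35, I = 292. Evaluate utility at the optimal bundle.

V = 36.5354

Demand: q_1*(p_1,p_2,I) = 1/3·I/p_1 and q_2* = 2/3·I/p_2.
At p_1=1.4, p_2=7.35, I=292: q_1* = 1/3·292/1.4 = 69.5238, q_2* = 26.4853.
Utility at the optimum: U(69.5238, 26.4853) = 36.5354.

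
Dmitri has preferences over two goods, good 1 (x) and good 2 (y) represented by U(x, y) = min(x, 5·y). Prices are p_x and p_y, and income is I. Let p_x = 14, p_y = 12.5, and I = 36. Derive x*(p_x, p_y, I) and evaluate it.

Leontief preferences: the optimum is at the kink where x/5 = y/1, i.e. y = (1/5)·x.
Budget: p_x·x + p_y·(1/5)·x = I, so (5·p_x + p_y)·x = 5·I.
Demand: x*(p_x,p_y,I) = 5·I/(5·p_x + p_y), y* = I/(5·p_x + p_y).
Here 5·14 + 12.5 = 82.5, giving x* = 2.1818.

x* = 2.1818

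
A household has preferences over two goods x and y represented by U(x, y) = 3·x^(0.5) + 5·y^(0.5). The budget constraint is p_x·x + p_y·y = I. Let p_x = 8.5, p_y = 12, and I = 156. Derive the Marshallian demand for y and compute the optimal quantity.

MRS = MU_x/MU_y = (3/5)·(y/x)^(0.5). Set equal to p_x/p_y.
Hence y/x = ((5/3)·p_x/p_y)^(1/(0.5)), i.e. raised to the 2 power.
With the ratio pinned down, the budget gives x* = I/(p_x + p_y·(y/x)) and y* = (y/x)·x*.
Numerically y/x = 1.393711, so x* = 156/(8.5 + 12·1.393711) = 6.1845 and y* = 1.393711·6.1845 = 8.6193.

y* = 8.6193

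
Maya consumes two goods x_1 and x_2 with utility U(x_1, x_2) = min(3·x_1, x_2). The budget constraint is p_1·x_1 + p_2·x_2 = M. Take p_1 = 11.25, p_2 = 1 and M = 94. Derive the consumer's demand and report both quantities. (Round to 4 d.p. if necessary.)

Demand: x_1*(p_1,p_2,M) = M/(p_1 + 3·p_2), x_2* = 3·M/(p_1 + 3·p_2).
Here 11.25 + 3·1 = 14.25, giving x_1* = 6.5965 and x_2* = 19.7895.

x_1* = 6.5965, x_2* = 19.7895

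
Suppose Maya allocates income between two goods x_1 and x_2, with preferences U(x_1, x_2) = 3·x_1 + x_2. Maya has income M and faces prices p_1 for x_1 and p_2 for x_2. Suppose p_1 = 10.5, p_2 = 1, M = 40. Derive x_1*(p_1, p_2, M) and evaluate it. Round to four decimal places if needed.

x_1* = 0

Perfect substitutes: compare marginal utility per dollar. 3/p_1 vs 1/p_2 → 0.2857 vs 1.
x_2 gives more utility per dollar, so spend all income on x_2: x_2* = M/p_2, x_1* = 0.
Numerically: x_1* = 0, x_2* = 40.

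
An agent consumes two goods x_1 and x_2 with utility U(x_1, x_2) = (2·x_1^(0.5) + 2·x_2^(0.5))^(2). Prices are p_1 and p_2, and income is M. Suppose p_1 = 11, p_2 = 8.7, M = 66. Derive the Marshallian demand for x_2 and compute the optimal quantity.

MRS = MU_x_1/MU_x_2 = (x_2/x_1)^(0.5). Set equal to p_1/p_2.
Hence x_2/x_1 = (p_1/p_2)^(1/(0.5)), i.e. raised to the 2 power.
With the ratio pinned down, the budget gives x_1* = M/(p_1 + p_2·(x_2/x_1)) and x_2* = (x_2/x_1)·x_1*.
Numerically x_2/x_1 = 1.598626, so x_1* = 66/(11 + 8.7·1.598626) = 2.6497 and x_2* = 1.598626·2.6497 = 4.236.

x_2* = 4.236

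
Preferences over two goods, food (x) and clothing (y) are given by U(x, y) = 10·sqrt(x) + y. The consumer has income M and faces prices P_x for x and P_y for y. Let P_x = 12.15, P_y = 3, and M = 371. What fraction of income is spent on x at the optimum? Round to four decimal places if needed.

Set MRS = P_x/P_y: 5·x^(−1/2) = P_x/P_y.
Solve: √x = 5·P_y/P_x, so x*(P_x,P_y) = (5·P_y/P_x)², and y* = (M − P_x·x*)/P_y.
Plugging in: x* = (5·3/12.15)² = 1.5242, y* = 117.4938.
Expenditure on x: 12.15·1.5242 = 18.5185; share = 0.0499.

share on x = 0.0499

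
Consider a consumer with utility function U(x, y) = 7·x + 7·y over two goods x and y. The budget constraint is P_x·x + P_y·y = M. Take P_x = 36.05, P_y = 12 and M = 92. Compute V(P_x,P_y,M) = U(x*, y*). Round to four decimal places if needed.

V = 53.6667

y gives more utility per dollar, so spend all income on y: y* = M/P_y, x* = 0.
Numerically: x* = 0, y* = 7.6667.
Utility at the optimum: U(0, 7.6667) = 53.6667.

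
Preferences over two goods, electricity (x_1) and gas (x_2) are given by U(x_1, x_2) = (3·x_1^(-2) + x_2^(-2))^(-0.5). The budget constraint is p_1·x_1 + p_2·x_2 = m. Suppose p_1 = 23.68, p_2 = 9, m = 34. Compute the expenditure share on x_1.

share on x_1 = 0.7332

MU_x_1 ∝ 3·x_1^(-3), MU_x_2 ∝ x_2^(-3), so MRS = 3·(x_2/x_1)^(3) = p_1/p_2.
Solve for the ratio: x_2/x_1 = [(1/3)·p_1/p_2]^(1/3).
Substitute x_2 = (x_2/x_1)·x_1 into the budget: x_1* = m/(p_1 + p_2·(x_2/x_1)).
Numerically x_2/x_1 = 0.957207, so x_1* = 34/(23.68 + 9·0.957207) = 1.0528 and x_2* = 0.957207·1.0528 = 1.0077.
Expenditure on x_1: 23.68·1.0528 = 24.9303; share = 0.7332.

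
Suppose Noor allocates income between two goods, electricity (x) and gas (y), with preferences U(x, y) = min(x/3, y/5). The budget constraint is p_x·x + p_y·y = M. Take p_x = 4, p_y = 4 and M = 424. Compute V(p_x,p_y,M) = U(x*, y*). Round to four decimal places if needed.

V = 13.25

Here 3·4 + 5·4 = 32, giving x* = 39.75 and y* = 66.25.
Utility at the optimum: U(39.75, 66.25) = 13.25.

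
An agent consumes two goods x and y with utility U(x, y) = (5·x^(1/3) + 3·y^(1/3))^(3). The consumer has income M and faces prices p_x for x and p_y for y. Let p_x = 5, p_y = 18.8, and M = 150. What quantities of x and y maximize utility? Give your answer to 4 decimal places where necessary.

x* = 24.1998, y* = 1.5426

From the CES first-order condition, (5/3)·(y/x)^(2/3) = p_x/p_y.
Solve for the ratio: y/x = [(3/5)·p_x/p_y]^(1.5).
Substitute y = (y/x)·x into the budget: x* = M/(p_x + p_y·(y/x)).
Numerically y/x = 0.063745, so x* = 150/(5 + 18.8·0.063745) = 24.1998 and y* = 0.063745·24.1998 = 1.5426.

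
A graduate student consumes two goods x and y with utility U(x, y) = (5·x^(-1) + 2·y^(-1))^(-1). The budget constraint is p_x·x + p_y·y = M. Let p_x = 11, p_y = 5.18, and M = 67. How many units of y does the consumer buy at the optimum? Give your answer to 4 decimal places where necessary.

y* = 3.9146

From the CES first-order condition, (5/2)·(y/x)^(2) = p_x/p_y.
Solve for the ratio: y/x = [(2/5)·p_x/p_y]^(0.5).
With the ratio pinned down, the budget gives x* = M/(p_x + p_y·(y/x)) and y* = (y/x)·x*.
Numerically y/x = 0.92164, so x* = 67/(11 + 5.18·0.92164) = 4.2475 and y* = 0.92164·4.2475 = 3.9146.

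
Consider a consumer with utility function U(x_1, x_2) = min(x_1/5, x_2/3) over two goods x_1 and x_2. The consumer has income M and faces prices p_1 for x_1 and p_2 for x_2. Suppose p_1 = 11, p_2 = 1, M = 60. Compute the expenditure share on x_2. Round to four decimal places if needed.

share on x_2 = 0.0517

With perfect complements, no substitution: consume in ratio x_1:x_2 = 5:3.
Budget: p_1·x_1 + p_2·(3/5)·x_1 = M, so (5·p_1 + 3·p_2)·x_1 = 5·M.
Demand: x_1*(p_1,p_2,M) = 5·M/(5·p_1 + 3·p_2), x_2* = 3·M/(5·p_1 + 3·p_2).
Here 5·11 + 3·1 = 58, giving x_1* = 5.1724 and x_2* = 3.1034.
Expenditure on x_2: 1·3.1034 = 3.1034; share = 0.0517.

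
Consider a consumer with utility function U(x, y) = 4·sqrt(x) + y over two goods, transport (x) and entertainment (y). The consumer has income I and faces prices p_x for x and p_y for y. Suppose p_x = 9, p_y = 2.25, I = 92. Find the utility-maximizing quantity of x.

MU_x = 2/√x, MU_y = 1. Tangency: 2/√x = p_x/p_y.
Solve: √x = 2·p_y/p_x, so x*(p_x,p_y) = (2·p_y/p_x)², and y* = (I − p_x·x*)/p_y.
Plugging in: x* = (2·2.25/9)² = 0.25.

x* = 0.25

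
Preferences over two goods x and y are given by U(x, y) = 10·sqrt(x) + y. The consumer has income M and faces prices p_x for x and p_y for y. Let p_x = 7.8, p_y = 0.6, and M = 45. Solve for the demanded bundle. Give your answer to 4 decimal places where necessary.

x* = 0.1479, y* = 73.0769

Solve: √x = 5·p_y/p_x, so x*(p_x,p_y) = (5·p_y/p_x)², and y* = (M − p_x·x*)/p_y.
Plugging in: x* = (5·0.6/7.8)² = 0.1479, y* = 73.0769.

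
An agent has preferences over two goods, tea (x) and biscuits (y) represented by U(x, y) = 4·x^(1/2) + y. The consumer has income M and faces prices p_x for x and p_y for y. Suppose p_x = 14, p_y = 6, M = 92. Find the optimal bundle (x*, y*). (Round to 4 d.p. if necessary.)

MU_x = 2/√x, MU_y = 1. Tangency: 2/√x = p_x/p_y.
Solve: √x = 2·p_y/p_x, so x*(p_x,p_y) = (2·p_y/p_x)², and y* = (M − p_x·x*)/p_y.
Plugging in: x* = (2·6/14)² = 0.7347, y* = 13.619.

x* = 0.7347, y* = 13.619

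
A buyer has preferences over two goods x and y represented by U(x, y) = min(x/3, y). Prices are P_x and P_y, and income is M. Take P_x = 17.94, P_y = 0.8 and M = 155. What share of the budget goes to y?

With perfect complements, no substitution: consume in ratio x:y = 3:1.
Budget: P_x·x + P_y·(1/3)·x = M, so (3·P_x + P_y)·x = 3·M.
Demand: x*(P_x,P_y,M) = 3·M/(3·P_x + P_y), y* = M/(3·P_x + P_y).
Here 3·17.94 + 0.8 = 54.62, giving x* = 8.5134 and y* = 2.8378.
Expenditure on y: 0.8·2.8378 = 2.2702; share = 0.0146.

share on y = 0.0146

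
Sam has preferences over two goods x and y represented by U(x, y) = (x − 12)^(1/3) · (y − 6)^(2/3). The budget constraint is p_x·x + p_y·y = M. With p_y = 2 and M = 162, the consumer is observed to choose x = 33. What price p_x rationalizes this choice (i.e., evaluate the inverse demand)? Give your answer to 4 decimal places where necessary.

p_x = 2

MRS = (1/2)·(y−6)/(x−12). Tangency with p_x/p_y gives y−6 = 2·(p_x/p_y)·(x−12).
After buying the subsistence bundle (12, 6), a share 1/3 of the remaining income goes to x: x* = 12 + 1/3·(M − 12p_x − 6p_y)/p_x.
Set x* = 33 in the demand function and solve for p_x: p_x = 2.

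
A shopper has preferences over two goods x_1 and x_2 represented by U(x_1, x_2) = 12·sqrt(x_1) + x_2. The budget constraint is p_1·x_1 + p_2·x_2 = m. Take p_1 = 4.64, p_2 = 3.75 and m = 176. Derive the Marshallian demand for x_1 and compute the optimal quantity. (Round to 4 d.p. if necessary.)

Utility is quasi-linear in x_2; the FOC for x_1 is 6/√x_1 = p_1/p_2.
Thus x_1* = (6·p_2/p_1)² — independent of m — with the rest of income spent on x_2.
Plugging in: x_1* = (6·3.75/4.64)² = 23.5141.

x_1* = 23.5141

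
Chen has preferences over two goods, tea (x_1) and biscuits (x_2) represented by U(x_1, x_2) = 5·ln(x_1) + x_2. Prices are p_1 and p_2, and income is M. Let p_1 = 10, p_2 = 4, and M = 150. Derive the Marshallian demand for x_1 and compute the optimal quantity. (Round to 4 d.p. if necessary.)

x_1* = 2

Set MRS = p_1/p_2: (5/x_1)/1 = p_1/p_2.
So x_1*(p_1,p_2) = 5·p_2/p_1, independent of income; and x_2* = (M − 5·p_2)/p_2.
At the given prices: x_1* = 5·4/10 = 2.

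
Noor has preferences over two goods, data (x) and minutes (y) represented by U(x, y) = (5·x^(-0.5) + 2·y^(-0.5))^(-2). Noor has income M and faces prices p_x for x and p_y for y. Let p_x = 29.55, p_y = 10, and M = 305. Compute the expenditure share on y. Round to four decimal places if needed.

share on y = 0.2745

From the CES first-order condition, (5/2)·(y/x)^(1.5) = p_x/p_y.
Hence y/x = ((2/5)·p_x/p_y)^(1/(1.5)), i.e. raised to the 2/3 power.
With the ratio pinned down, the budget gives x* = M/(p_x + p_y·(y/x)) and y* = (y/x)·x*.
Numerically y/x = 1.117922, so x* = 305/(29.55 + 10·1.117922) = 7.4885 and y* = 1.117922·7.4885 = 8.3715.
Expenditure on y: 10·8.3715 = 83.7154; share = 0.2745.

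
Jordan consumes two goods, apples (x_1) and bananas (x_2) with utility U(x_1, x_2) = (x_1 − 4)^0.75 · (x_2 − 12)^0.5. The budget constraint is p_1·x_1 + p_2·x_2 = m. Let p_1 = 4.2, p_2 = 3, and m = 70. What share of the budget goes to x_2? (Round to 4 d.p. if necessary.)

Discretionary income = 70 − 4·4.2 − 12·3 = 17.2; x_1* = 4 + 0.6·17.2/4.2 = 6.4571; x_2* = 12 + 0.4·17.2/3 = 14.2933.
Expenditure on x_2: 3·14.2933 = 42.88; share = 0.6126.

share on x_2 = 0.6126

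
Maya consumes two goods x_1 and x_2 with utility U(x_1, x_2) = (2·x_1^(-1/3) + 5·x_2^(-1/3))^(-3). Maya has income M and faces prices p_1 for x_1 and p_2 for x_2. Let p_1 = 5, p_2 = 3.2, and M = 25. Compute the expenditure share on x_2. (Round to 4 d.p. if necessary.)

MRS = MU_x_1/MU_x_2 = (2/5)·(x_2/x_1)^(4/3). Set equal to p_1/p_2.
Solve for the ratio: x_2/x_1 = [(5/2)·p_1/p_2]^(0.75).
With the ratio pinned down, the budget gives x_1* = M/(p_1 + p_2·(x_2/x_1)) and x_2* = (x_2/x_1)·x_1*.
Numerically x_2/x_1 = 2.778562, so x_1* = 25/(5 + 3.2·2.778562) = 1.7997 and x_2* = 2.778562·1.7997 = 5.0005.
Expenditure on x_2: 3.2·5.0005 = 16.0016; share = 0.6401.

share on x_2 = 0.6401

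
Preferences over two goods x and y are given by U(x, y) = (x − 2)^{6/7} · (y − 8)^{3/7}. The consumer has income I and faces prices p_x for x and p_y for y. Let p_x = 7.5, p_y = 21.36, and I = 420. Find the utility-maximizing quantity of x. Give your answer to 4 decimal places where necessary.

x* = 22.8107

After buying the subsistence bundle (2, 8), a share 2/3 of the remaining income goes to x: x* = 2 + 2/3·(I − 2p_x − 8p_y)/p_x.
Discretionary income = 420 − 2·7.5 − 8·21.36 = 234.12; x* = 2 + 2/3·234.12/7.5 = 22.8107.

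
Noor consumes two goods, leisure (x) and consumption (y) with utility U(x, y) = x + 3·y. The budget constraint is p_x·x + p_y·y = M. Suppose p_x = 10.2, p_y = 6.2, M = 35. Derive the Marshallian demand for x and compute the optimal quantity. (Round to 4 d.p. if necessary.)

x* = 0

Linear utility — the consumer picks whichever good has higher MU/price: 1/10.2 = 0.098 vs 3/6.2 = 0.4839.
y gives more utility per dollar, so spend all income on y: y* = M/p_y, x* = 0.
Numerically: x* = 0, y* = 5.6452.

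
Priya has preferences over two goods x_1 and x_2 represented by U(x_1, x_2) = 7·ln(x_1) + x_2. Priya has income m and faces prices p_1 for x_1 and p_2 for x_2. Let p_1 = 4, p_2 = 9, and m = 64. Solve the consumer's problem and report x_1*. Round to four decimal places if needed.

x_1* = 15.75

Set MRS = p_1/p_2: (7/x_1)/1 = p_1/p_2.
So x_1*(p_1,p_2) = 7·p_2/p_1, independent of income; and x_2* = (m − 7·p_2)/p_2.
At the given prices: x_1* = 7·9/4 = 15.75.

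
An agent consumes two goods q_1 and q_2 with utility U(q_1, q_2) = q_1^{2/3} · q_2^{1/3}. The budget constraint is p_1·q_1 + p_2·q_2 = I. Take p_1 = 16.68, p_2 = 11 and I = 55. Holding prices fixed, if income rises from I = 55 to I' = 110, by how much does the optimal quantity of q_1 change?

Δq_1* = 2.1982

Demand: q_1*(p_1,p_2,I) = 2/3·I/p_1 and q_2* = 1/3·I/p_2.
At p_1=16.68, p_2=11, I=55: q_1* = 2/3·55/16.68 = 2.1982.
At I' = 110: q_1* = 4.3965. Change: 4.3965 − 2.1982 = 2.1982.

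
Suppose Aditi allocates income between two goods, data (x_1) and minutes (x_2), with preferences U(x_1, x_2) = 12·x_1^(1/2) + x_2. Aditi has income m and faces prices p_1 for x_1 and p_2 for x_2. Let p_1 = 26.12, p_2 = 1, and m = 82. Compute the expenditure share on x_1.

share on x_1 = 0.0168

Set MRS = p_1/p_2: 6·x_1^(−1/2) = p_1/p_2.
Solve: √x_1 = 6·p_2/p_1, so x_1*(p_1,p_2) = (6·p_2/p_1)², and x_2* = (m − p_1·x_1*)/p_2.
Plugging in: x_1* = (6·1/26.12)² = 0.0528, x_2* = 80.6217.
Expenditure on x_1: 26.12·0.0528 = 1.3783; share = 0.0168.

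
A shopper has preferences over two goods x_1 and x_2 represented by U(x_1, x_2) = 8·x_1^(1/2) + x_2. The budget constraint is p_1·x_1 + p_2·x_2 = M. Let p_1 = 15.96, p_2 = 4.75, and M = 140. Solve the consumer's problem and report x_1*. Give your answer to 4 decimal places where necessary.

Set MRS = p_1/p_2: 4·x_1^(−1/2) = p_1/p_2.
Solve: √x_1 = 4·p_2/p_1, so x_1*(p_1,p_2) = (4·p_2/p_1)², and x_2* = (M − p_1·x_1*)/p_2.
Plugging in: x_1* = (4·4.75/15.96)² = 1.4172.

x_1* = 1.4172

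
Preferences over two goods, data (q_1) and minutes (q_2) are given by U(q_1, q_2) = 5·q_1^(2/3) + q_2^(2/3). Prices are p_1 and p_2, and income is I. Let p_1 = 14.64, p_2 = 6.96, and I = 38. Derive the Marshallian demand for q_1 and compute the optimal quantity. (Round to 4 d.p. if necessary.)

With the ratio pinned down, the budget gives q_1* = I/(p_1 + p_2·(q_2/q_1)) and q_2* = (q_2/q_1)·q_1*.
Numerically q_2/q_1 = 0.074454, so q_1* = 38/(14.64 + 6.96·0.074454) = 2.5069.

q_1* = 2.5069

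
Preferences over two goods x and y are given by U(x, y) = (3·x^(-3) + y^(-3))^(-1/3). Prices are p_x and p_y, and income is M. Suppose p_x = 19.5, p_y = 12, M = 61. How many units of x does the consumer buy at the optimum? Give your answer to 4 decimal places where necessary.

MRS = MU_x/MU_y = 3·(y/x)^(4). Set equal to p_x/p_y.
Solve for the ratio: y/x = [(1/3)·p_x/p_y]^(0.25).
Substitute y = (y/x)·x into the budget: x* = M/(p_x + p_y·(y/x)).
Numerically y/x = 0.857893, so x* = 61/(19.5 + 12·0.857893) = 2.0473.

x* = 2.0473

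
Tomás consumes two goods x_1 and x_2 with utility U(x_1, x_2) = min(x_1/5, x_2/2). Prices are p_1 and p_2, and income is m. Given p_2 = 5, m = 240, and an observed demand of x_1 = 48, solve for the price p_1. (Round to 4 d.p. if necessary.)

Leontief preferences: the optimum is at the kink where x_1/5 = x_2/2, i.e. x_2 = (2/5)·x_1.
Budget: p_1·x_1 + p_2·(2/5)·x_1 = m, so (5·p_1 + 2·p_2)·x_1 = 5·m.
Demand: x_1*(p_1,p_2,m) = 5·m/(5·p_1 + 2·p_2), x_2* = 2·m/(5·p_1 + 2·p_2).
Set x_1* = 48 in the demand function and solve for p_1: p_1 = 3.

p_1 = 3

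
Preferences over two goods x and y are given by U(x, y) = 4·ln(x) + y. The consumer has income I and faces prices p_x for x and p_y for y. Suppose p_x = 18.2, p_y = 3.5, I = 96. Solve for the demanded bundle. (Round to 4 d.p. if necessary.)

Set MRS = p_x/p_y: (4/x)/1 = p_x/p_y.
So x*(p_x,p_y) = 4·p_y/p_x, independent of income; and y* = (I − 4·p_y)/p_y.
At the given prices: x* = 4·3.5/18.2 = 0.7692, and y* = 23.4286.

x* = 0.7692, y* = 23.4286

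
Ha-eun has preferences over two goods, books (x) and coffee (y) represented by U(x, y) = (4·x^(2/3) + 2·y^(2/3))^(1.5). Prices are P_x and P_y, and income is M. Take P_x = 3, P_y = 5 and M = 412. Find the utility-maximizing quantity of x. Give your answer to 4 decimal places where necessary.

With the ratio pinned down, the budget gives x* = M/(P_x + P_y·(y/x)) and y* = (y/x)·x*.
Numerically y/x = 0.027, so x* = 412/(3 + 5·0.027) = 131.4195.

x* = 131.4195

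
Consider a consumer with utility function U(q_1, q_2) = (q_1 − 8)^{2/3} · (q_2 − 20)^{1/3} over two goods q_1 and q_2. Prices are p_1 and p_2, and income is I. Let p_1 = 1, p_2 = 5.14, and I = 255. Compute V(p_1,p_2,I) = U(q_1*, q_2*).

V = 44.2123

Let q_1' = q_1−8, q_2' = q_2−20. MRS = 2·q_2'/q_1' = p_1/p_2.
After buying the subsistence bundle (8, 20), a share 2/3 of the remaining income goes to q_1: q_1* = 8 + 2/3·(I − 8p_1 − 20p_2)/p_1.
Discretionary income = 255 − 8·1 − 20·5.14 = 144.2; q_1* = 8 + 2/3·144.2/1 = 104.1333; q_2* = 20 + 1/3·144.2/5.14 = 29.3515.
Utility at the optimum: U(104.1333, 29.3515) = 44.2123.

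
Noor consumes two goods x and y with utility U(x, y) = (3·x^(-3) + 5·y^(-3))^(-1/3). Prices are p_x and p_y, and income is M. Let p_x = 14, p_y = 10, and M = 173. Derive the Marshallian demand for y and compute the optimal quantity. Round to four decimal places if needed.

Substitute y = (y/x)·x into the budget: x* = M/(p_x + p_y·(y/x)).
Numerically y/x = 1.235931, so x* = 173/(14 + 10·1.235931) = 6.5631 and y* = 1.235931·6.5631 = 8.1116.

y* = 8.1116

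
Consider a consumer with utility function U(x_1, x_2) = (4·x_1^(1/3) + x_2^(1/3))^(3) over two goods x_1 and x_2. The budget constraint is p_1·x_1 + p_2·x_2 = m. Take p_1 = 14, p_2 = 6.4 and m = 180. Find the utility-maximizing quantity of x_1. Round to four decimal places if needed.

MU_x_1 ∝ 4·x_1^(-2/3), MU_x_2 ∝ x_2^(-2/3), so MRS = 4·(x_2/x_1)^(2/3) = p_1/p_2.
Hence x_2/x_1 = ((1/4)·p_1/p_2)^(1/(2/3)), i.e. raised to the 1.5 power.
With the ratio pinned down, the budget gives x_1* = m/(p_1 + p_2·(x_2/x_1)) and x_2* = (x_2/x_1)·x_1*.
Numerically x_2/x_1 = 0.40442, so x_1* = 180/(14 + 6.4·0.40442) = 10.851.

x_1* = 10.851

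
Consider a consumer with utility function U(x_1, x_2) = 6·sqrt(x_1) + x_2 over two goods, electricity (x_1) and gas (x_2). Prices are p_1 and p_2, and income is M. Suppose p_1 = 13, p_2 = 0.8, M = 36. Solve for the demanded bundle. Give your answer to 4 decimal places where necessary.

x_1* = 0.0341, x_2* = 44.4462

Solve: √x_1 = 3·p_2/p_1, so x_1*(p_1,p_2) = (3·p_2/p_1)², and x_2* = (M − p_1·x_1*)/p_2.
Plugging in: x_1* = (3·0.8/13)² = 0.0341, x_2* = 44.4462.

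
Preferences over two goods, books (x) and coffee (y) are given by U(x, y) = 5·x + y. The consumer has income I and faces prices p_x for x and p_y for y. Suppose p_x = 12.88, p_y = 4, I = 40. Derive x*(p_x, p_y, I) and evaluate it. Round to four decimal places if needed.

Numerically: x* = 3.1056, y* = 0.

x* = 3.1056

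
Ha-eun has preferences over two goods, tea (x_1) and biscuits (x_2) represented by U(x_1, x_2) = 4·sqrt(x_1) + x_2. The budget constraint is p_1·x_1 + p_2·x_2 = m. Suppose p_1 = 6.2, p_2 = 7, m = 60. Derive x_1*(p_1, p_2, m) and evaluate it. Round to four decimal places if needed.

MU_x_1 = 2/√x_1, MU_x_2 = 1. Tangency: 2/√x_1 = p_1/p_2.
Solve: √x_1 = 2·p_2/p_1, so x_1*(p_1,p_2) = (2·p_2/p_1)², and x_2* = (m − p_1·x_1*)/p_2.
Plugging in: x_1* = (2·7/6.2)² = 5.0989.

x_1* = 5.0989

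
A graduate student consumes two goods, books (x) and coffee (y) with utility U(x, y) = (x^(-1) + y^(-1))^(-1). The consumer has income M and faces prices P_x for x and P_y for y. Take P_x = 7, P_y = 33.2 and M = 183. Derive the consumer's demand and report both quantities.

MU_x ∝ x^(-2), MU_y ∝ y^(-2), so MRS = (y/x)^(2) = P_x/P_y.
Hence y/x = (P_x/P_y)^(1/(2)), i.e. raised to the 0.5 power.
With the ratio pinned down, the budget gives x* = M/(P_x + P_y·(y/x)) and y* = (y/x)·x*.
Numerically y/x = 0.459177, so x* = 183/(7 + 33.2·0.459177) = 8.2267 and y* = 0.459177·8.2267 = 3.7775.

x* = 8.2267, y* = 3.7775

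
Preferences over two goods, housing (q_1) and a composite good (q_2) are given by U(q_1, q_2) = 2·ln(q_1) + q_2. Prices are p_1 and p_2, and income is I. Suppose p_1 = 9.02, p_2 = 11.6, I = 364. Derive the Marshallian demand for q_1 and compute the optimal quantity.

Set MRS = p_1/p_2: (2/q_1)/1 = p_1/p_2.
So q_1*(p_1,p_2) = 2·p_2/p_1, independent of income; and q_2* = (I − 2·p_2)/p_2.
At the given prices: q_1* = 2·11.6/9.02 = 2.5721.

q_1* = 2.5721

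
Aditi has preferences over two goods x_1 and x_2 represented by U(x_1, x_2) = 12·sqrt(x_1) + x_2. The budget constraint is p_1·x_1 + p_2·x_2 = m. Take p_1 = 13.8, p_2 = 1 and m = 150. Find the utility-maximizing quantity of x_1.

MU_x_1 = 6/√x_1, MU_x_2 = 1. Tangency: 6/√x_1 = p_1/p_2.
Thus x_1* = (6·p_2/p_1)² — independent of m — with the rest of income spent on x_2.
Plugging in: x_1* = (6·1/13.8)² = 0.189.

x_1* = 0.189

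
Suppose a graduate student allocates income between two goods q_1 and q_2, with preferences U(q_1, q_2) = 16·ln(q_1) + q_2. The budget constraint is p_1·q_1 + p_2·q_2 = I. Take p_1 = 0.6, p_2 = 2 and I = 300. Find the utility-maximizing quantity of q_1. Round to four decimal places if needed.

Set MRS = p_1/p_2: (16/q_1)/1 = p_1/p_2.
So q_1*(p_1,p_2) = 16·p_2/p_1, independent of income; and q_2* = (I − 16·p_2)/p_2.
At the given prices: q_1* = 16·2/0.6 = 53.3333.

q_1* = 53.3333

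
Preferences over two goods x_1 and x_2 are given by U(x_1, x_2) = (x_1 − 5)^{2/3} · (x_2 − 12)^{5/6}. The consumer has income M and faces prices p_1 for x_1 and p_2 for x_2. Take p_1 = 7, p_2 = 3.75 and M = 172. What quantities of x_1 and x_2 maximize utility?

x_1* = 10.8413, x_2* = 25.6296

MRS = (4/5)·(x_2−12)/(x_1−5). Tangency with p_1/p_2 gives x_2−12 = (5/4)·(p_1/p_2)·(x_1−5).
After buying the subsistence bundle (5, 12), a share 4/9 of the remaining income goes to x_1: x_1* = 5 + 4/9·(M − 5p_1 − 12p_2)/p_1.
Discretionary income = 172 − 5·7 − 12·3.75 = 92; x_1* = 5 + 4/9·92/7 = 10.8413; x_2* = 12 + 5/9·92/3.75 = 25.6296.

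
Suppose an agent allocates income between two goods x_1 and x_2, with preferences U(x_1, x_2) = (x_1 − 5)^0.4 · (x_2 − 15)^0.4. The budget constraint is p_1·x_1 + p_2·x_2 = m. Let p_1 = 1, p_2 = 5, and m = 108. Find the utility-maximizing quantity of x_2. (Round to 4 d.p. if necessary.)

x_2* = 17.8

This is Cobb-Douglas in (x_1−5, x_2−15): tangency gives 0.4·p_2·(x_2−15) = 0.4·p_1·(x_1−5).
After buying the subsistence bundle (5, 15), a share 0.5 of the remaining income goes to x_1: x_1* = 5 + 0.5·(m − 5p_1 − 15p_2)/p_1.
Discretionary income = 108 − 5·1 − 15·5 = 28; x_2* = 15 + 0.5·28/5 = 17.8.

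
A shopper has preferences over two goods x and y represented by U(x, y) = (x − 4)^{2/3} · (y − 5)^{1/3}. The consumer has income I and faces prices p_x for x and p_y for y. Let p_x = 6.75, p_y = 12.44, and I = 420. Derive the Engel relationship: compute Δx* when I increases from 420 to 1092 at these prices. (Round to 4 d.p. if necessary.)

Δx* = 66.3704

Let x' = x−4, y' = y−5. MRS = 2·y'/x' = p_x/p_y.
After buying the subsistence bundle (4, 5), a share 2/3 of the remaining income goes to x: x* = 4 + 2/3·(I − 4p_x − 5p_y)/p_x.
Discretionary income = 420 − 4·6.75 − 5·12.44 = 330.8; x* = 4 + 2/3·330.8/6.75 = 36.6716.
At I' = 1092: x* = 103.042. Change: 103.042 − 36.6716 = 66.3704.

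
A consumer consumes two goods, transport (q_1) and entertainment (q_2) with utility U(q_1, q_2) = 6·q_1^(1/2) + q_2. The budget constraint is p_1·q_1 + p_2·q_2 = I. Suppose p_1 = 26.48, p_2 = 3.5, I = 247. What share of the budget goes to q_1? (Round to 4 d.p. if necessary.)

MU_q_1 = 3/√q_1, MU_q_2 = 1. Tangency: 3/√q_1 = p_1/p_2.
Thus q_1* = (3·p_2/p_1)² — independent of I — with the rest of income spent on q_2.
Plugging in: q_1* = (3·3.5/26.48)² = 0.1572, q_2* = 69.3819.
Expenditure on q_1: 26.48·0.1572 = 4.1635; share = 0.0169.

share on q_1 = 0.0169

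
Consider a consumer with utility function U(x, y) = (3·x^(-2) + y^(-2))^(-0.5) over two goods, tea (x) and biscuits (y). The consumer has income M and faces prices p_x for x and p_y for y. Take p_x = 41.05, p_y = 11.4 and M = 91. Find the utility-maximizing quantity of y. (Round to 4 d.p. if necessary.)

From the CES first-order condition, 3·(y/x)^(3) = p_x/p_y.
Hence y/x = ((1/3)·p_x/p_y)^(1/(3)), i.e. raised to the 1/3 power.
With the ratio pinned down, the budget gives x* = M/(p_x + p_y·(y/x)) and y* = (y/x)·x*.
Numerically y/x = 1.062745, so x* = 91/(41.05 + 11.4·1.062745) = 1.7116 and y* = 1.062745·1.7116 = 1.819.

y* = 1.819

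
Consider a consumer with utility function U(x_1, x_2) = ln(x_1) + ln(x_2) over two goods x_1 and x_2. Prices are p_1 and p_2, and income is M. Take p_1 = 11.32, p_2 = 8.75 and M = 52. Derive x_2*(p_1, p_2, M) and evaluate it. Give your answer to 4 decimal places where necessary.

Demand: x_1*(p_1,p_2,M) = 0.5·M/p_1 and x_2* = 0.5·M/p_2.
At p_1=11.32, p_2=8.75, M=52: x_2* = 0.5·52/8.75 = 2.9714.

x_2* = 2.9714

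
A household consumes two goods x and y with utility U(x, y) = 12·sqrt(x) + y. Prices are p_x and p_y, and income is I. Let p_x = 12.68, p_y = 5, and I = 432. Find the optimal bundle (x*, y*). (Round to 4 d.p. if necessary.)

x* = 5.5976, y* = 72.2044

MU_x = 6/√x, MU_y = 1. Tangency: 6/√x = p_x/p_y.
Thus x* = (6·p_y/p_x)² — independent of I — with the rest of income spent on y.
Plugging in: x* = (6·5/12.68)² = 5.5976, y* = 72.2044.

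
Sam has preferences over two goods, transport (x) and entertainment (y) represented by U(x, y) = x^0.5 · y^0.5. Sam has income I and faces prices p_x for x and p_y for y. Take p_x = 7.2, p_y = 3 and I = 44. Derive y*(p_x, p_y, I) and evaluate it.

y* = 7.3333

Tangency: MRS = y/x = p_x/p_y.
Rearranging, p_y·y = p_x·x. Substituting into the budget gives p_x·x·(1 + 1) = I.
Demand: x*(p_x,p_y,I) = 0.5·I/p_x and y* = 0.5·I/p_y.
At p_x=7.2, p_y=3, I=44: y* = 0.5·44/3 = 7.3333.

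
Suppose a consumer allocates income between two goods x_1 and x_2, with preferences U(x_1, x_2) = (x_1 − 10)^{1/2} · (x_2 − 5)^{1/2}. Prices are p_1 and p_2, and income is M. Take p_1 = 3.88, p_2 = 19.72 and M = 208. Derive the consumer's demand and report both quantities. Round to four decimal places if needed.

Let x_1' = x_1−10, x_2' = x_2−5. MRS = x_2'/x_1' = p_1/p_2.
Substituting into the budget: x_1* = 10 + 0.5·(M − 10·p_1 − 5·p_2)/p_1, and x_2* = 5 + 0.5·(…)/p_2.
Discretionary income = 208 − 10·3.88 − 5·19.72 = 70.6; x_1* = 10 + 0.5·70.6/3.88 = 19.0979; x_2* = 5 + 0.5·70.6/19.72 = 6.7901.

x_1* = 19.0979, x_2* = 6.7901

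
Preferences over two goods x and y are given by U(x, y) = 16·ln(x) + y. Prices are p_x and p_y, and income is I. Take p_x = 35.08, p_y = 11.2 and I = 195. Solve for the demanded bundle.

x* = 5.1083, y* = 1.4107

So x*(p_x,p_y) = 16·p_y/p_x, independent of income; and y* = (I − 16·p_y)/p_y.
At the given prices: x* = 16·11.2/35.08 = 5.1083, and y* = 1.4107.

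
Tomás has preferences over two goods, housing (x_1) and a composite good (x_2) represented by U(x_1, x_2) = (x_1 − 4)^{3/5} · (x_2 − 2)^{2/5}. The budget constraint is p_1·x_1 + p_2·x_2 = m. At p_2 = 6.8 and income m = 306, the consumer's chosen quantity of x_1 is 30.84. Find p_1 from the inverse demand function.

p_1 = 6

MRS = (3/2)·(x_2−2)/(x_1−4). Tangency with p_1/p_2 gives x_2−2 = (2/3)·(p_1/p_2)·(x_1−4).
After buying the subsistence bundle (4, 2), a share 0.6 of the remaining income goes to x_1: x_1* = 4 + 0.6·(m − 4p_1 − 2p_2)/p_1.
Set x_1* = 30.84 in the demand function and solve for p_1: p_1 = 6.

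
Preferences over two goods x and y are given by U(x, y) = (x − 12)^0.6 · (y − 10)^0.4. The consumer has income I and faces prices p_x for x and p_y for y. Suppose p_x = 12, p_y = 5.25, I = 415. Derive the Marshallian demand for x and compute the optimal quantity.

x* = 22.925

This is Cobb-Douglas in (x−12, y−10): tangency gives 0.6·p_y·(y−10) = 0.4·p_x·(x−12).
After buying the subsistence bundle (12, 10), a share 0.6 of the remaining income goes to x: x* = 12 + 0.6·(I − 12p_x − 10p_y)/p_x.
Discretionary income = 415 − 12·12 − 10·5.25 = 218.5; x* = 12 + 0.6·218.5/12 = 22.925.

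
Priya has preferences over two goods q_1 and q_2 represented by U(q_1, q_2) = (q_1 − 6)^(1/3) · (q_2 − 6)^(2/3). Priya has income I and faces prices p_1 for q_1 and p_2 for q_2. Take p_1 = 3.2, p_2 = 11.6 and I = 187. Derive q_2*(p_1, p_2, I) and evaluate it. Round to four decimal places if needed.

q_2* = 11.6437

This is Cobb-Douglas in (q_1−6, q_2−6): tangency gives 1/3·p_2·(q_2−6) = 2/3·p_1·(q_1−6).
After buying the subsistence bundle (6, 6), a share 1/3 of the remaining income goes to q_1: q_1* = 6 + 1/3·(I − 6p_1 − 6p_2)/p_1.
Discretionary income = 187 − 6·3.2 − 6·11.6 = 98.2; q_2* = 6 + 2/3·98.2/11.6 = 11.6437.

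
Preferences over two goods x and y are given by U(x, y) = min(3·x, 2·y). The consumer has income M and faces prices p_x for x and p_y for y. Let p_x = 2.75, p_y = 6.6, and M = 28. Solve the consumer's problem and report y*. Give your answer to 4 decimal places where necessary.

y* = 3.3202

Leontief preferences: the optimum is at the kink where x/2 = y/3, i.e. y = (3/2)·x.
Budget: p_x·x + p_y·(3/2)·x = M, so (2·p_x + 3·p_y)·x = 2·M.
Demand: x*(p_x,p_y,M) = 2·M/(2·p_x + 3·p_y), y* = 3·M/(2·p_x + 3·p_y).
Here 2·2.75 + 3·6.6 = 25.3, giving y* = 3.3202.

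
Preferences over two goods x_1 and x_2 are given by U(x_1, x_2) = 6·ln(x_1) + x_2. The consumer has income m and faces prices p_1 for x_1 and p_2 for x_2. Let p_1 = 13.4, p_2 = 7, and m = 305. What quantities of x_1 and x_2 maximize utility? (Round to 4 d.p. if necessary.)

Set MRS = p_1/p_2: (6/x_1)/1 = p_1/p_2.
So x_1*(p_1,p_2) = 6·p_2/p_1, independent of income; and x_2* = (m − 6·p_2)/p_2.
At the given prices: x_1* = 6·7/13.4 = 3.1343, and x_2* = 37.5714.

x_1* = 3.1343, x_2* = 37.5714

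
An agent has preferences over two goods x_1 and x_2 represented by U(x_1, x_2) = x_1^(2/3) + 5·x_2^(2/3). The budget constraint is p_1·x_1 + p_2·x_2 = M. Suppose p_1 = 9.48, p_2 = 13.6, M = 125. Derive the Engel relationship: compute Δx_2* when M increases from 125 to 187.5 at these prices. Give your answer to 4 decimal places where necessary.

Δx_2* = 4.5211

Substitute x_2 = (x_2/x_1)·x_1 into the budget: x_1* = M/(p_1 + p_2·(x_2/x_1)).
Numerically x_2/x_1 = 42.336826, so x_1* = 125/(9.48 + 13.6·42.336826) = 0.2136 and x_2* = 42.336826·0.2136 = 9.0423.
At M' = 187.5: x_2* = 13.5634. Change: 13.5634 − 9.0423 = 4.5211.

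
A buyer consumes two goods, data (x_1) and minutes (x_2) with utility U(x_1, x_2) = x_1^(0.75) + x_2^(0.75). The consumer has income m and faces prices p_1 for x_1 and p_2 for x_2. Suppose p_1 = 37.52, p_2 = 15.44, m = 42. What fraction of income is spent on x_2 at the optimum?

MRS = MU_x_1/MU_x_2 = (x_2/x_1)^(0.25). Set equal to p_1/p_2.
Hence x_2/x_1 = (p_1/p_2)^(1/(0.25)), i.e. raised to the 4 power.
With the ratio pinned down, the budget gives x_1* = m/(p_1 + p_2·(x_2/x_1)) and x_2* = (x_2/x_1)·x_1*.
Numerically x_2/x_1 = 34.870818, so x_1* = 42/(37.52 + 15.44·34.870818) = 0.0729 and x_2* = 34.870818·0.0729 = 2.543.
Expenditure on x_2: 15.44·2.543 = 39.2638; share = 0.9349.

share on x_2 = 0.9349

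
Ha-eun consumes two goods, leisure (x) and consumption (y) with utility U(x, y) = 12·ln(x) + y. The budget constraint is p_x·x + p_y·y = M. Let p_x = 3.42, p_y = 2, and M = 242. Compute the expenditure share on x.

share on x = 0.0992

MU_x = 12/x, MU_y = 1. Tangency: 12/x = p_x/p_y.
So x*(p_x,p_y) = 12·p_y/p_x, independent of income; and y* = (M − 12·p_y)/p_y.
At the given prices: x* = 12·2/3.42 = 7.0175, and y* = 109.
Expenditure on x: 3.42·7.0175 = 24; share = 0.0992.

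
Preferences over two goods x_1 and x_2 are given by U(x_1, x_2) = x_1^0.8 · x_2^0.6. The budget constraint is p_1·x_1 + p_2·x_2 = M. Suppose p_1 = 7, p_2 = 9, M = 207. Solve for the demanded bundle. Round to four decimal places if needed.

x_1* = 16.898, x_2* = 9.8571

MU_x_1/MU_x_2 = (0.8·x_2)/(0.6·x_1); tangency sets this equal to p_1/p_2.
Rearranging, p_2·x_2 = (3/4)·p_1·x_1. Substituting into the budget gives p_1·x_1·(1 + (3/4)) = M.
Demand: x_1*(p_1,p_2,M) = 4/7·M/p_1 and x_2* = 3/7·M/p_2.
At p_1=7, p_2=9, M=207: x_1* = 4/7·207/7 = 16.898, x_2* = 9.8571.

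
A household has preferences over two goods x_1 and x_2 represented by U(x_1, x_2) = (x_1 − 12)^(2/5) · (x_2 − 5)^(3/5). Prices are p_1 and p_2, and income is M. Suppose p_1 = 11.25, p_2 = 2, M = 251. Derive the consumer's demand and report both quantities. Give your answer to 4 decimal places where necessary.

Substituting into the budget: x_1* = 12 + 0.4·(M − 12·p_1 − 5·p_2)/p_1, and x_2* = 5 + 0.6·(…)/p_2.
Discretionary income = 251 − 12·11.25 − 5·2 = 106; x_1* = 12 + 0.4·106/11.25 = 15.7689; x_2* = 5 + 0.6·106/2 = 36.8.

x_1* = 15.7689, x_2* = 36.8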